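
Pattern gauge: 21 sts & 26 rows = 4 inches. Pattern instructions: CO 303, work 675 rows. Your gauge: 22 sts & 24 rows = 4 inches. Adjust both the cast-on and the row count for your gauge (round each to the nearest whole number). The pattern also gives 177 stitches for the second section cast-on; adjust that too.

Cast on 317 stitches; work 623 rows; second section cast-on 185 stitches.

Stitches: 303 × 22/21 = 317.43 → 317.
Rows: 675 × 24/26 = 623.08 → 623.
second section cast-on: 177 × 22/21 = 185.43 → 185.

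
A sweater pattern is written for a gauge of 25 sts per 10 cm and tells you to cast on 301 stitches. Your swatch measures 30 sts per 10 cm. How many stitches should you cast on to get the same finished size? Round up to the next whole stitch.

362 stitches.

Scale factor = 30 / 25 = 1.200.
301 × 30 / 25 = 361.20 sts.
→ 362 sts.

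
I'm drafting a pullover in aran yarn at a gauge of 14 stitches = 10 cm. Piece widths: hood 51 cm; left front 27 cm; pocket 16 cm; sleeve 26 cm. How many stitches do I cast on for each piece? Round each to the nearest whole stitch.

hood 71; left front 38; pocket 22; sleeve 36.

Rate = 14/10 = 1.4 sts per cm.
hood: 51 × 1.4 = 71.40 → 71.
left front: 27 × 1.4 = 37.80 → 38.
pocket: 16 × 1.4 = 22.40 → 22.
sleeve: 26 × 1.4 = 36.40 → 36.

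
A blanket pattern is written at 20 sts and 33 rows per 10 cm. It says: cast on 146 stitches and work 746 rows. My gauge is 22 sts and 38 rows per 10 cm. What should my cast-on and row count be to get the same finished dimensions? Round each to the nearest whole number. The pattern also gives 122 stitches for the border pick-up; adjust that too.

Stitches: 146 × 22/20 = 160.60 → 161.
Rows: 746 × 38/33 = 859.03 → 859.
border pick-up: 122 × 22/20 = 134.20 → 134.

Cast on 161 stitches; work 859 rows; border pick-up 134 stitches.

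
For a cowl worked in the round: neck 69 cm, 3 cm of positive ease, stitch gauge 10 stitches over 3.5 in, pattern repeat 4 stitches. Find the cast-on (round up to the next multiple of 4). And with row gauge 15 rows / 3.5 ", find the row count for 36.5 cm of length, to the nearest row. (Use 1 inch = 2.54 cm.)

Cast on 84 stitches; work 62 rows.

Finished = 69 + 3 = 72 cm.
72 cm × 1/2.54 = 28.35 inches.
10/3.5 = 2.857 sts per in; 28.35 × 2.857 = 80.99 sts.
Next multiple of 4 → 84.
36.5 cm = 14.37 inches; × 4.286 = 61.59 → 62 rows.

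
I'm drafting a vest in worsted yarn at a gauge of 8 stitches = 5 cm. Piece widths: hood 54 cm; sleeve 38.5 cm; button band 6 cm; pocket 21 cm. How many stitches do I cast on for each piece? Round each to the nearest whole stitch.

hood 86; sleeve 62; button band 10; pocket 34.

Rate = 8/5 = 1.6 sts per cm.
hood: 54 × 1.6 = 86.40 → 86.
sleeve: 38.5 × 1.6 = 61.60 → 62.
button band: 6 × 1.6 = 9.60 → 10.
pocket: 21 × 1.6 = 33.60 → 34.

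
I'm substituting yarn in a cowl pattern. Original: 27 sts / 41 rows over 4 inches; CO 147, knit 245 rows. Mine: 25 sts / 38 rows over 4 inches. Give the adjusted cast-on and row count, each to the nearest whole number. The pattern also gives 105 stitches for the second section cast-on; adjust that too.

Cast on 136 stitches; work 227 rows; second section cast-on 97 stitches.

Stitches: 147 × 25/27 = 136.11 → 136.
Rows: 245 × 38/41 = 227.07 → 227.
second section cast-on: 105 × 25/27 = 97.22 → 97.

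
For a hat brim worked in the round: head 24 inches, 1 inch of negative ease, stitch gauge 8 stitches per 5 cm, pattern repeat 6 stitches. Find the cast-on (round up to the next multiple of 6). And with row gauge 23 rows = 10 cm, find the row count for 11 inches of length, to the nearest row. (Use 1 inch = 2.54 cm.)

Cast on 96 stitches; work 64 rows.

Finished = 24 − 1 = 23 inches.
23 inches × 2.54 = 58.42 cm.
8/5 = 1.6 sts per cm; 58.42 × 1.6 = 93.47 sts.
Next multiple of 6 → 96.
11 inches = 27.94 cm; × 2.3 = 64.26 → 64 rows.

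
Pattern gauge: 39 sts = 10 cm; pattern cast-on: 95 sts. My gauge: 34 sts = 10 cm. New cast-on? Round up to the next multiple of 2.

Scale factor = 34 / 39 = 0.872.
95 × 34 / 39 = 82.82 sts.
→ 84 sts.

CO 84 sts.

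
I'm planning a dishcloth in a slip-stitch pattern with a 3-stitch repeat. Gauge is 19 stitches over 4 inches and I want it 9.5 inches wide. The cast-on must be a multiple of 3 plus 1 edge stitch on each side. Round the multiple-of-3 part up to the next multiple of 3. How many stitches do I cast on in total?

19 / 4 = 4.75 sts per inch.
9.5 × 4.75 = 45.12 sts.
Less 2 edge sts → 43.12 for the repeat.
Next multiple of 3: 45.
Add back 2 edge sts → 47.

Cast on 47 stitches.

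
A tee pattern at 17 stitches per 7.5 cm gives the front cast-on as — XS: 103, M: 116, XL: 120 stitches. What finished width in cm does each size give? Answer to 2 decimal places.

XS 45.44 cm; M 51.18 cm; XL 52.94 cm.

17/7.5 = 2.267 sts per cm.
XS: 103 / 2.267 = 45.441 → 45.44 cm.
M: 116 / 2.267 = 51.176 → 51.18 cm.
XL: 120 / 2.267 = 52.941 → 52.94 cm.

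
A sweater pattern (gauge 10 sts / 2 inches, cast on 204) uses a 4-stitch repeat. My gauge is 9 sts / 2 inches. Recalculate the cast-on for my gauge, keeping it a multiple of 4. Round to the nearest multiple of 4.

204 × 9 / 10 = 183.60.
Nearest multiple of 4: 184.

Cast on 184 stitches.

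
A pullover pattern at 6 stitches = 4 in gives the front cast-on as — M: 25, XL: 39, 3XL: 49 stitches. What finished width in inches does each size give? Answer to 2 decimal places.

M 16.67 inches; XL 26.00 inches; 3XL 32.67 inches.

6/4 = 1.5 sts per in.
M: 25 / 1.5 = 16.667 → 16.67 in.
XL: 39 / 1.5 = 26.000 → 26.00 in.
3XL: 49 / 1.5 = 32.667 → 32.67 in.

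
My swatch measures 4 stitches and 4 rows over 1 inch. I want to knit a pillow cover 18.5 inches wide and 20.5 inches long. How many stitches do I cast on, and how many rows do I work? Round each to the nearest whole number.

Cast on 74 stitches and work 82 rows.

Stitch gauge = 4/1 = 4 sts/in; 18.5 × 4 = 74.00 → 74 sts.
Row gauge = 4/1 = 4 rows/in; 20.5 × 4 = 82.00 → 82 rows.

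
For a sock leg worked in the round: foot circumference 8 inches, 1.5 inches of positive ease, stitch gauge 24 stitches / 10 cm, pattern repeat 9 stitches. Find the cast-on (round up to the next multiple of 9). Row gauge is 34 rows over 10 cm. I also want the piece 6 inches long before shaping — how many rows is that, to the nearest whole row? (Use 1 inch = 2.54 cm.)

Finished = 8 + 1.5 = 9.5 inches.
9.5 inches × 2.54 = 24.13 cm.
24/10 = 2.4 sts per cm; 24.13 × 2.4 = 57.91 sts.
Next multiple of 9 → 63.
6 inches = 15.24 cm; × 3.4 = 51.82 → 52 rows.

Cast on 63 stitches; work 52 rows.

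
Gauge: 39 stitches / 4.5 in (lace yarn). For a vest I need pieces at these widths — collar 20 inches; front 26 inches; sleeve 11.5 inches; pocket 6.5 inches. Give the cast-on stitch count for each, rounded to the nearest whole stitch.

Rate = 39/4.5 = 8.667 sts per in.
collar: 20 × 8.667 = 173.33 → 173.
front: 26 × 8.667 = 225.33 → 225.
sleeve: 11.5 × 8.667 = 99.67 → 100.
pocket: 6.5 × 8.667 = 56.33 → 56.

collar 173; front 225; sleeve 100; pocket 56.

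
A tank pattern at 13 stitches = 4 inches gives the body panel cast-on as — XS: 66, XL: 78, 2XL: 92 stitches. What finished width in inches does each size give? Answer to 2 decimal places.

13/4 = 3.25 sts per in.
XS: 66 / 3.25 = 20.308 → 20.31 in.
XL: 78 / 3.25 = 24.000 → 24.00 in.
2XL: 92 / 3.25 = 28.308 → 28.31 in.

XS 20.31 inches; XL 24.00 inches; 2XL 28.31 inches.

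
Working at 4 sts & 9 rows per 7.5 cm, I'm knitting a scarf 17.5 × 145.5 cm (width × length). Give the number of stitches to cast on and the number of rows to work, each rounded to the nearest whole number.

Cast on 9 stitches and work 175 rows.

Stitch gauge = 4/7.5 = 0.533 sts/cm; 17.5 × 0.533 = 9.33 → 9 sts.
Row gauge = 9/7.5 = 1.2 rows/cm; 145.5 × 1.2 = 174.60 → 175 rows.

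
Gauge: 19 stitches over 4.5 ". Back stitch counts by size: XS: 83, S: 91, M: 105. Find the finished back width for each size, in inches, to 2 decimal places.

XS 19.66 inches; S 21.55 inches; M 24.87 inches.

19/4.5 = 4.222 sts per in.
XS: 83 / 4.222 = 19.658 → 19.66 in.
S: 91 / 4.222 = 21.553 → 21.55 in.
M: 105 / 4.222 = 24.868 → 24.87 in.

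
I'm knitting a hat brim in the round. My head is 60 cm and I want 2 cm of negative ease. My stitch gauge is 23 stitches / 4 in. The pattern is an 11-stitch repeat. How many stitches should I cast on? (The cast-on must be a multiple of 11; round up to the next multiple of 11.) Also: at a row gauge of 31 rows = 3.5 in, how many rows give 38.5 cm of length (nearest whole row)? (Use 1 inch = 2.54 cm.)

Finished = 60 − 2 = 58 cm.
58 cm × 1/2.54 = 22.83 inches.
23/4 = 5.75 sts per in; 22.83 × 5.75 = 131.30 sts.
Next multiple of 11 → 132.
38.5 cm = 15.16 inches; × 8.857 = 134.25 → 134 rows.

Cast on 132 stitches; work 134 rows.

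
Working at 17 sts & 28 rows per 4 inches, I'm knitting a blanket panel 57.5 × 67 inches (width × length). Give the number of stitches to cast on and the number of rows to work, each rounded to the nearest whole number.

Stitch gauge = 17/4 = 4.25 sts/in; 57.5 × 4.25 = 244.38 → 244 sts.
Row gauge = 28/4 = 7 rows/in; 67 × 7 = 469.00 → 469 rows.

Cast on 244 stitches and work 469 rows.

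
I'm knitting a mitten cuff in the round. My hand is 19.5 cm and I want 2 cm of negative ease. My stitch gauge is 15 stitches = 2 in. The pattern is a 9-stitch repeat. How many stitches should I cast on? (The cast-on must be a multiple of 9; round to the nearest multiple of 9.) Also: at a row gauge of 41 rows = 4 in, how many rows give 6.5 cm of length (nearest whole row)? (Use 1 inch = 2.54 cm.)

Finished = 19.5 − 2 = 17.5 cm.
17.5 cm × 1/2.54 = 6.89 inches.
15/2 = 7.5 sts per in; 6.89 × 7.5 = 51.67 sts.
Nearest multiple of 9 → 54.
6.5 cm = 2.56 inches; × 10.25 = 26.23 → 26 rows.

Cast on 54 stitches; work 26 rows.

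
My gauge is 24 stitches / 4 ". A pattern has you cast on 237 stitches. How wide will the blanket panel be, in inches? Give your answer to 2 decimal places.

24 stitches / 4 inch = 6 stitches per inch.
237 / 6 = 39.500 inches.

39.50 inches.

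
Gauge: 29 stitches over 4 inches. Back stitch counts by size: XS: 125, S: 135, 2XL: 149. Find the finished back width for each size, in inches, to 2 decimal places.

29/4 = 7.25 sts per in.
XS: 125 / 7.25 = 17.241 → 17.24 in.
S: 135 / 7.25 = 18.621 → 18.62 in.
2XL: 149 / 7.25 = 20.552 → 20.55 in.

XS 17.24 inches; S 18.62 inches; 2XL 20.55 inches.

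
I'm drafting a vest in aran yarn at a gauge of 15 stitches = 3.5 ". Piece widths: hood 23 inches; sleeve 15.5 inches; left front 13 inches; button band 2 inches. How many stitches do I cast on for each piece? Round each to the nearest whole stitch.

hood 99; sleeve 66; left front 56; button band 9.

Rate = 15/3.5 = 4.286 sts per in.
hood: 23 × 4.286 = 98.57 → 99.
sleeve: 15.5 × 4.286 = 66.43 → 66.
left front: 13 × 4.286 = 55.71 → 56.
button band: 2 × 4.286 = 8.57 → 9.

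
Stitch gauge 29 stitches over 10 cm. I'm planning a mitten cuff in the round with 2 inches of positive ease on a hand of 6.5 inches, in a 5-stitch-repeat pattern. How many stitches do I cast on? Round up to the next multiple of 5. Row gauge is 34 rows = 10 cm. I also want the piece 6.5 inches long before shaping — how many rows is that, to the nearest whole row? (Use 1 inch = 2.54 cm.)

Finished = 6.5 + 2 = 8.5 inches.
8.5 inches × 2.54 = 21.59 cm.
29/10 = 2.9 sts per cm; 21.59 × 2.9 = 62.61 sts.
Next multiple of 5 → 65.
6.5 inches = 16.51 cm; × 3.4 = 56.13 → 56 rows.

Cast on 65 stitches; work 56 rows.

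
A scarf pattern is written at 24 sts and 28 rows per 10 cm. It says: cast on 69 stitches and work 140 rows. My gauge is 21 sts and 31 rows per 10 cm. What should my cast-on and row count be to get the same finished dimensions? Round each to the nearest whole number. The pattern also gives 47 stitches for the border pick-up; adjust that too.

Stitches: 69 × 21/24 = 60.38 → 60.
Rows: 140 × 31/28 = 155.00 → 155.
border pick-up: 47 × 21/24 = 41.12 → 41.

Cast on 60 stitches; work 155 rows; border pick-up 41 stitches.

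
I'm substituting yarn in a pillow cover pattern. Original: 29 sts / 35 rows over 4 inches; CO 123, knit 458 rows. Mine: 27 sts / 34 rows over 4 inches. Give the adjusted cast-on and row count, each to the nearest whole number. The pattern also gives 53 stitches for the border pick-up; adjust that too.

Stitches: 123 × 27/29 = 114.52 → 115.
Rows: 458 × 34/35 = 444.91 → 445.
border pick-up: 53 × 27/29 = 49.34 → 49.

Cast on 115 stitches; work 445 rows; border pick-up 49 stitches.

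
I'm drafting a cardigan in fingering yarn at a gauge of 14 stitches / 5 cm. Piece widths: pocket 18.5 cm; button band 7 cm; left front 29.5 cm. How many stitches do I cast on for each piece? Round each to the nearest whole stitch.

pocket 52; button band 20; left front 83.

Rate = 14/5 = 2.8 sts per cm.
pocket: 18.5 × 2.8 = 51.80 → 52.
button band: 7 × 2.8 = 19.60 → 20.
left front: 29.5 × 2.8 = 82.60 → 83.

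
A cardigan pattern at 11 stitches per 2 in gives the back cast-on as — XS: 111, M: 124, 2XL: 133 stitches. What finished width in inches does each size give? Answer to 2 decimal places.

XS 20.18 inches; M 22.55 inches; 2XL 24.18 inches.

11/2 = 5.5 sts per in.
XS: 111 / 5.5 = 20.182 → 20.18 in.
M: 124 / 5.5 = 22.545 → 22.55 in.
2XL: 133 / 5.5 = 24.182 → 24.18 in.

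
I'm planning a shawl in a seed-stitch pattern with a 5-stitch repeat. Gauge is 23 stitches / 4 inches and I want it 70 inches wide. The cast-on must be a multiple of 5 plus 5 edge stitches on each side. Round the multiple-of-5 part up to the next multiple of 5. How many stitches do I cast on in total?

405 stitches.

23 / 4 = 5.75 sts per inch.
70 × 5.75 = 402.50 sts.
Less 10 edge sts → 392.50 for the repeat.
Next multiple of 5: 395.
Add back 10 edge sts → 405.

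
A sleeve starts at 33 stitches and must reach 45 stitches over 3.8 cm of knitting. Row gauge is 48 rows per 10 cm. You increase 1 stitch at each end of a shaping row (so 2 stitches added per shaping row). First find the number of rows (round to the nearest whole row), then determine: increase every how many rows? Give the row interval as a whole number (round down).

Rows = 3.8 × 4.8 = 18.2 → 18 rows.
Stitches to add: 12 → 6 shaping rows (at 2 st each).
18 / 6 = 3.00 → every 3 rows.

Increase every 3rd row.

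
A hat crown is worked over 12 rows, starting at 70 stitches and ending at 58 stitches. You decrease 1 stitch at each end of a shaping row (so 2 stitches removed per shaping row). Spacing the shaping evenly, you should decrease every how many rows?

Decrease every 2nd row.

Stitches to remove: |58 − 70| = 12.
Shaping rows needed: 12 / 2 = 6.
12 rows / 6 = every 2 rows.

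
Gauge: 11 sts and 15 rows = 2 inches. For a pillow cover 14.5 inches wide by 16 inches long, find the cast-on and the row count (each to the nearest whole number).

Stitch gauge = 11/2 = 5.5 sts/in; 14.5 × 5.5 = 79.75 → 80 sts.
Row gauge = 15/2 = 7.5 rows/in; 16 × 7.5 = 120.00 → 120 rows.

Cast on 80 stitches and work 120 rows.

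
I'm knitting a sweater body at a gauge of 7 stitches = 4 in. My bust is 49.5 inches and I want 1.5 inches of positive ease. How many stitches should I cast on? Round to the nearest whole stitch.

Cast on 89 stitches.

Finished = 49.5 + 1.5 = 51 in.
7 / 4 = 1.75 sts per inch.
51.00 × 1.75 = 89.25 sts.
→ 89 sts.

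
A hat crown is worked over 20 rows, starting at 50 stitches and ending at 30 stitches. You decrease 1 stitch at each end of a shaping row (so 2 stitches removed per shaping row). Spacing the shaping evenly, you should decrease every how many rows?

Decrease every 2nd row.

Stitches to remove: |30 − 50| = 20.
Shaping rows needed: 20 / 2 = 10.
20 rows / 10 = every 2 rows.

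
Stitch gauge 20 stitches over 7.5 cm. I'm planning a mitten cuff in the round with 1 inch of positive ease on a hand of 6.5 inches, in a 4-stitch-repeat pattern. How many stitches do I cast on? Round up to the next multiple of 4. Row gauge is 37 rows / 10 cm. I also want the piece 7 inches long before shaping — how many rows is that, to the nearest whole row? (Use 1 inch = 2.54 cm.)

Cast on 52 stitches; work 66 rows.

Finished = 6.5 + 1 = 7.5 inches.
7.5 inches × 2.54 = 19.05 cm.
20/7.5 = 2.667 sts per cm; 19.05 × 2.667 = 50.80 sts.
Next multiple of 4 → 52.
7 inches = 17.78 cm; × 3.7 = 65.79 → 66 rows.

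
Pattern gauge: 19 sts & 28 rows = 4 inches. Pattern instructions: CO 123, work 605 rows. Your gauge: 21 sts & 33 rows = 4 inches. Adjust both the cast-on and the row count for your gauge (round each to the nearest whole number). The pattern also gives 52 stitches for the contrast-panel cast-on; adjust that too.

Cast on 136 stitches; work 713 rows; contrast-panel cast-on 57 stitches.

Stitches: 123 × 21/19 = 135.95 → 136.
Rows: 605 × 33/28 = 713.04 → 713.
contrast-panel cast-on: 52 × 21/19 = 57.47 → 57.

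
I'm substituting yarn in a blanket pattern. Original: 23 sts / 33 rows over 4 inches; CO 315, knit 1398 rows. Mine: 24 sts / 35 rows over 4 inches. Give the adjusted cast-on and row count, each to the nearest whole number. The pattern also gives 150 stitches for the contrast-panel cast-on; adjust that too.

Stitches: 315 × 24/23 = 328.70 → 329.
Rows: 1398 × 35/33 = 1482.73 → 1483.
contrast-panel cast-on: 150 × 24/23 = 156.52 → 157.

Cast on 329 stitches; work 1483 rows; contrast-panel cast-on 157 stitches.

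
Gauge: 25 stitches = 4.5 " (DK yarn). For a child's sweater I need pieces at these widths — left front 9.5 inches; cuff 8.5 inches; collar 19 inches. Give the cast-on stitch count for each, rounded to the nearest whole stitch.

Rate = 25/4.5 = 5.556 sts per in.
left front: 9.5 × 5.556 = 52.78 → 53.
cuff: 8.5 × 5.556 = 47.22 → 47.
collar: 19 × 5.556 = 105.56 → 106.

left front 53; cuff 47; collar 106.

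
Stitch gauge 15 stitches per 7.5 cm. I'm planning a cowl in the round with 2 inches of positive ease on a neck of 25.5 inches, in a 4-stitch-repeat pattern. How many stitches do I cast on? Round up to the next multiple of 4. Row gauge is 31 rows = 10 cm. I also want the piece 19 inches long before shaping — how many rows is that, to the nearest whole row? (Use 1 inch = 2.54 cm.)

Finished = 25.5 + 2 = 27.5 inches.
27.5 inches × 2.54 = 69.85 cm.
15/7.5 = 2 sts per cm; 69.85 × 2 = 139.70 sts.
Next multiple of 4 → 140.
19 inches = 48.26 cm; × 3.1 = 149.61 → 150 rows.

Cast on 140 stitches; work 150 rows.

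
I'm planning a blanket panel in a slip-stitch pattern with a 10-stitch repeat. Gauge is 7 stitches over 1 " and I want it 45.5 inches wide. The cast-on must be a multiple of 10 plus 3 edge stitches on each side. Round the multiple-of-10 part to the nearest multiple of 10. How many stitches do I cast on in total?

7 / 1 = 7 sts per inch.
45.5 × 7 = 318.50 sts.
Less 6 edge sts → 312.50 for the repeat.
Nearest multiple of 10: 310.
Add back 6 edge sts → 316.

Cast on 316 stitches.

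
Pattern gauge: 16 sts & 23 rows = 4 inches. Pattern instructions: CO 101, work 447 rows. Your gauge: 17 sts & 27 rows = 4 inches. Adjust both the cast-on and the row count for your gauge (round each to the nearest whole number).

Stitches: 101 × 17/16 = 107.31 → 107.
Rows: 447 × 27/23 = 524.74 → 525.

Cast on 107 stitches; work 525 rows.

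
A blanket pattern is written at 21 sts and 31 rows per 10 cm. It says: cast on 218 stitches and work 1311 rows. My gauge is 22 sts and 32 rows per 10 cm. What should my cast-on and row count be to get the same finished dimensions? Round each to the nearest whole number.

Cast on 228 stitches; work 1353 rows.

Stitches: 218 × 22/21 = 228.38 → 228.
Rows: 1311 × 32/31 = 1353.29 → 1353.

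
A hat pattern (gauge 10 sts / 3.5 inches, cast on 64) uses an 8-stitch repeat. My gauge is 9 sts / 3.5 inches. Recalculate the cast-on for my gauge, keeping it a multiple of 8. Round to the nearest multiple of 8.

64 × 9 / 10 = 57.60.
Nearest multiple of 8: 56.

Cast on 56 stitches.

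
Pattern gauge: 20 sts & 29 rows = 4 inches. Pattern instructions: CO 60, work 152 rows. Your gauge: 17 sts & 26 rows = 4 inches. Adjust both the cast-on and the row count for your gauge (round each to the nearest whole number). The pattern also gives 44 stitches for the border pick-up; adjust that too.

Cast on 51 stitches; work 136 rows; border pick-up 37 stitches.

Stitches: 60 × 17/20 = 51.00 → 51.
Rows: 152 × 26/29 = 136.28 → 136.
border pick-up: 44 × 17/20 = 37.40 → 37.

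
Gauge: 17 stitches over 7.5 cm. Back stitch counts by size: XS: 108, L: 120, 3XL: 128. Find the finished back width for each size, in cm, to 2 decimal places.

XS 47.65 cm; L 52.94 cm; 3XL 56.47 cm.

17/7.5 = 2.267 sts per cm.
XS: 108 / 2.267 = 47.647 → 47.65 cm.
L: 120 / 2.267 = 52.941 → 52.94 cm.
3XL: 128 / 2.267 = 56.471 → 56.47 cm.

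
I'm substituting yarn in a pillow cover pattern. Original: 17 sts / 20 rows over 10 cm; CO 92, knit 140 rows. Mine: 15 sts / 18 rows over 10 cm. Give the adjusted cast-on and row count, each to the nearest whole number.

Cast on 81 stitches; work 126 rows.

Stitches: 92 × 15/17 = 81.18 → 81.
Rows: 140 × 18/20 = 126.00 → 126.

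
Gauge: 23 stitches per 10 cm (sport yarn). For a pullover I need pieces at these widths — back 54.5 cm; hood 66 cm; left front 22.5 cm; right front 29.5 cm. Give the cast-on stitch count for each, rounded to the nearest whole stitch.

Rate = 23/10 = 2.3 sts per cm.
back: 54.5 × 2.3 = 125.35 → 125.
hood: 66 × 2.3 = 151.80 → 152.
left front: 22.5 × 2.3 = 51.75 → 52.
right front: 29.5 × 2.3 = 67.85 → 68.

back 125; hood 152; left front 52; right front 68.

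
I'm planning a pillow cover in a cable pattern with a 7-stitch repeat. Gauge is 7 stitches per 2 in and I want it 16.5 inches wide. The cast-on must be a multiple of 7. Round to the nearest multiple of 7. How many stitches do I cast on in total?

Cast on 56 stitches.

7 / 2 = 3.5 sts per inch.
16.5 × 3.5 = 57.75 sts.
Nearest multiple of 7: 56.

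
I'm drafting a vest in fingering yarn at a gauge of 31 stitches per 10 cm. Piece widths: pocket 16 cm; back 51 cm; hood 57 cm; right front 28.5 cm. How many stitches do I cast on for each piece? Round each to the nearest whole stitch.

Rate = 31/10 = 3.1 sts per cm.
pocket: 16 × 3.1 = 49.60 → 50.
back: 51 × 3.1 = 158.10 → 158.
hood: 57 × 3.1 = 176.70 → 177.
right front: 28.5 × 3.1 = 88.35 → 88.

pocket 50; back 158; hood 177; right front 88.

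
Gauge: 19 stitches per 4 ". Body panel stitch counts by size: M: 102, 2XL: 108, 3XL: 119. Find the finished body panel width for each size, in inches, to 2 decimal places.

19/4 = 4.75 sts per in.
M: 102 / 4.75 = 21.474 → 21.47 in.
2XL: 108 / 4.75 = 22.737 → 22.74 in.
3XL: 119 / 4.75 = 25.053 → 25.05 in.

M 21.47 inches; 2XL 22.74 inches; 3XL 25.05 inches.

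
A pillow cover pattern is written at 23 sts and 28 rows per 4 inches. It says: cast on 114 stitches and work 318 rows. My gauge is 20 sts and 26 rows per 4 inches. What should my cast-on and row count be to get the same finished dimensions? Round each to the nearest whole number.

Stitches: 114 × 20/23 = 99.13 → 99.
Rows: 318 × 26/28 = 295.29 → 295.

Cast on 99 stitches; work 295 rows.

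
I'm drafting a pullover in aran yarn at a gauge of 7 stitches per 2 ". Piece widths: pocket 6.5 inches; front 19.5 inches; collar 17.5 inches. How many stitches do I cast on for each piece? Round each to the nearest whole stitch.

Rate = 7/2 = 3.5 sts per in.
pocket: 6.5 × 3.5 = 22.75 → 23.
front: 19.5 × 3.5 = 68.25 → 68.
collar: 17.5 × 3.5 = 61.25 → 61.

pocket 23; front 68; collar 61.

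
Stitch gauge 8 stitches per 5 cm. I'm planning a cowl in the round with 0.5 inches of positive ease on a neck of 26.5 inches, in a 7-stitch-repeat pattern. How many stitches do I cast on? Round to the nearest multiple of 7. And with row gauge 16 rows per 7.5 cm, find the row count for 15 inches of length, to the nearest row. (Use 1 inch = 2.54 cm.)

Finished = 26.5 + 0.5 = 27 inches.
27 inches × 2.54 = 68.58 cm.
8/5 = 1.6 sts per cm; 68.58 × 1.6 = 109.73 sts.
Nearest multiple of 7 → 112.
15 inches = 38.10 cm; × 2.133 = 81.28 → 81 rows.

Cast on 112 stitches; work 81 rows.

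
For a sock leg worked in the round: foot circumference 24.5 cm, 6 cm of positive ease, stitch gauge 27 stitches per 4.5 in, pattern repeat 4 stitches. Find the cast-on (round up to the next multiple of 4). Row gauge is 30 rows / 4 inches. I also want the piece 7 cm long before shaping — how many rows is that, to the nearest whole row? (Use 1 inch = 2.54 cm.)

Finished = 24.5 + 6 = 30.5 cm.
30.5 cm × 1/2.54 = 12.01 inches.
27/4.5 = 6 sts per in; 12.01 × 6 = 72.05 sts.
Next multiple of 4 → 76.
7 cm = 2.76 inches; × 7.5 = 20.67 → 21 rows.

Cast on 76 stitches; work 21 rows.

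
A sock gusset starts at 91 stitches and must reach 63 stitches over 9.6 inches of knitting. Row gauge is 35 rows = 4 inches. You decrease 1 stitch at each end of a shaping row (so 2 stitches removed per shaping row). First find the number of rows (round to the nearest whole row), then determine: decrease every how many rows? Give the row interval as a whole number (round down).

Rows = 9.6 × 8.75 = 84.0 → 84 rows.
Stitches to remove: 28 → 14 shaping rows (at 2 st each).
84 / 14 = 6.00 → every 6 rows.

Decrease every 6th row.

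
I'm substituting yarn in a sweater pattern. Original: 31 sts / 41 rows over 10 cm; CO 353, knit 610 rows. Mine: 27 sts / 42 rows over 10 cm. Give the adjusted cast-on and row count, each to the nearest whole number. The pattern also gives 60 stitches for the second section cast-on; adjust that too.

Cast on 307 stitches; work 625 rows; second section cast-on 52 stitches.

Stitches: 353 × 27/31 = 307.45 → 307.
Rows: 610 × 42/41 = 624.88 → 625.
second section cast-on: 60 × 27/31 = 52.26 → 52.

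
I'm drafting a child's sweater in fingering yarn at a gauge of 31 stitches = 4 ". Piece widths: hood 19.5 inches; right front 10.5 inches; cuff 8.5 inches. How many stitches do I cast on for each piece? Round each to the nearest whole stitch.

hood 151; right front 81; cuff 66.

Rate = 31/4 = 7.75 sts per in.
hood: 19.5 × 7.75 = 151.12 → 151.
right front: 10.5 × 7.75 = 81.38 → 81.
cuff: 8.5 × 7.75 = 65.88 → 66.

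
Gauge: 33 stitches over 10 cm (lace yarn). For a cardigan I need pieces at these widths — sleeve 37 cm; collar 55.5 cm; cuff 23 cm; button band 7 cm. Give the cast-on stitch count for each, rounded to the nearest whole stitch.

sleeve 122; collar 183; cuff 76; button band 23.

Rate = 33/10 = 3.3 sts per cm.
sleeve: 37 × 3.3 = 122.10 → 122.
collar: 55.5 × 3.3 = 183.15 → 183.
cuff: 23 × 3.3 = 75.90 → 76.
button band: 7 × 3.3 = 23.10 → 23.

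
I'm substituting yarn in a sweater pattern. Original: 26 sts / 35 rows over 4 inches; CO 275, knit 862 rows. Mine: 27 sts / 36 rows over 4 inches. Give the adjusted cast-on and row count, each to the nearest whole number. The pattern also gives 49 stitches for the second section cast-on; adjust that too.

Cast on 286 stitches; work 887 rows; second section cast-on 51 stitches.

Stitches: 275 × 27/26 = 285.58 → 286.
Rows: 862 × 36/35 = 886.63 → 887.
second section cast-on: 49 × 27/26 = 50.88 → 51.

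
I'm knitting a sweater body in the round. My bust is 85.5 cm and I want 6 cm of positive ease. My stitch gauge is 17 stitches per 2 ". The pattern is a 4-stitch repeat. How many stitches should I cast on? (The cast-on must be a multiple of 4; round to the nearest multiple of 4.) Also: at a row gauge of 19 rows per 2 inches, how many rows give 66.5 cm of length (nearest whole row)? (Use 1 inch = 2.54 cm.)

Cast on 308 stitches; work 249 rows.

Finished = 85.5 + 6 = 91.5 cm.
91.5 cm × 1/2.54 = 36.02 inches.
17/2 = 8.5 sts per in; 36.02 × 8.5 = 306.20 sts.
Nearest multiple of 4 → 308.
66.5 cm = 26.18 inches; × 9.5 = 248.72 → 249 rows.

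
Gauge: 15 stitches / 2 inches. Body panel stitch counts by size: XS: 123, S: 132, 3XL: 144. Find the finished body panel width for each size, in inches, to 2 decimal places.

XS 16.40 inches; S 17.60 inches; 3XL 19.20 inches.

15/2 = 7.5 sts per in.
XS: 123 / 7.5 = 16.400 → 16.40 in.
S: 132 / 7.5 = 17.600 → 17.60 in.
3XL: 144 / 7.5 = 19.200 → 19.20 in.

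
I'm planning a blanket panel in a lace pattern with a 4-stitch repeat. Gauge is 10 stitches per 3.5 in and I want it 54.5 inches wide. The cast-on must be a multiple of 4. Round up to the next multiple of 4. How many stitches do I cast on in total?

CO 156 sts.

10 / 3.5 = 2.857 sts per inch.
54.5 × 2.857 = 155.71 sts.
Next multiple of 4: 156.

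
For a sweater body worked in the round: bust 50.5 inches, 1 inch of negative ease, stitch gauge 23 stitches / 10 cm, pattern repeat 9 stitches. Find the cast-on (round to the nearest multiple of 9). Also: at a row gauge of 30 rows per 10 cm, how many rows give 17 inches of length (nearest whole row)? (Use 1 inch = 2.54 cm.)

Cast on 288 stitches; work 130 rows.

Finished = 50.5 − 1 = 49.5 inches.
49.5 inches × 2.54 = 125.73 cm.
23/10 = 2.3 sts per cm; 125.73 × 2.3 = 289.18 sts.
Nearest multiple of 9 → 288.
17 inches = 43.18 cm; × 3 = 129.54 → 130 rows.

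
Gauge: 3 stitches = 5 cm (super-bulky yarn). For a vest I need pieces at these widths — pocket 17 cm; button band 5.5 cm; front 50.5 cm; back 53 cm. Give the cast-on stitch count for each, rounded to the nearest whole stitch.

Rate = 3/5 = 0.6 sts per cm.
pocket: 17 × 0.6 = 10.20 → 10.
button band: 5.5 × 0.6 = 3.30 → 3.
front: 50.5 × 0.6 = 30.30 → 30.
back: 53 × 0.6 = 31.80 → 32.

pocket 10; button band 3; front 30; back 32.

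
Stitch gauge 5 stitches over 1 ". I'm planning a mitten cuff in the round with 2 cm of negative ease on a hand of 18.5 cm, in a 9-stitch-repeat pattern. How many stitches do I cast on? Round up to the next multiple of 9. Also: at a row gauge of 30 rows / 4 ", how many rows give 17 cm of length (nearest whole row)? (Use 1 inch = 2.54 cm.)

Cast on 36 stitches; work 50 rows.

Finished = 18.5 − 2 = 16.5 cm.
16.5 cm × 1/2.54 = 6.50 inches.
5/1 = 5 sts per in; 6.50 × 5 = 32.48 sts.
Next multiple of 9 → 36.
17 cm = 6.69 inches; × 7.5 = 50.20 → 50 rows.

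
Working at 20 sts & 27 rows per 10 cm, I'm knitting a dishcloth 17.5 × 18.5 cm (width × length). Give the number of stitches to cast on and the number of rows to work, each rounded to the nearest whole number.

Stitch gauge = 20/10 = 2 sts/cm; 17.5 × 2 = 35.00 → 35 sts.
Row gauge = 27/10 = 2.7 rows/cm; 18.5 × 2.7 = 49.95 → 50 rows.

Cast on 35 stitches and work 50 rows.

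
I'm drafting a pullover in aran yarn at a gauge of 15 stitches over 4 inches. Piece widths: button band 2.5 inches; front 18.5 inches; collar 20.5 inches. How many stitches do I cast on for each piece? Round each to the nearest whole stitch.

Rate = 15/4 = 3.75 sts per in.
button band: 2.5 × 3.75 = 9.38 → 9.
front: 18.5 × 3.75 = 69.38 → 69.
collar: 20.5 × 3.75 = 76.88 → 77.

button band 9; front 69; collar 77.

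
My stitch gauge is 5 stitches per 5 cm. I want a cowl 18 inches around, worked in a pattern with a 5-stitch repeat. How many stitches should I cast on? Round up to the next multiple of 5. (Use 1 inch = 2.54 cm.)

18 in = 18 × 2.54 = 45.72 cm.
5 / 5 = 1 sts/cm.
45.72 × 1 = 45.72 sts.
→ 50.

50 stitches.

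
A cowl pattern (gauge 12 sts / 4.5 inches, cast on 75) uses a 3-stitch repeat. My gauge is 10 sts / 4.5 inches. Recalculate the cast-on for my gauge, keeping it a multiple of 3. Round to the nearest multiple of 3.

75 × 10 / 12 = 62.50.
Nearest multiple of 3: 63.

63 stitches.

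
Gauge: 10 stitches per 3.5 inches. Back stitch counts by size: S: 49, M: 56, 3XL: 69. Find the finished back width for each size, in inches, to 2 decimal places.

10/3.5 = 2.857 sts per in.
S: 49 / 2.857 = 17.150 → 17.15 in.
M: 56 / 2.857 = 19.600 → 19.60 in.
3XL: 69 / 2.857 = 24.150 → 24.15 in.

S 17.15 inches; M 19.60 inches; 3XL 24.15 inches.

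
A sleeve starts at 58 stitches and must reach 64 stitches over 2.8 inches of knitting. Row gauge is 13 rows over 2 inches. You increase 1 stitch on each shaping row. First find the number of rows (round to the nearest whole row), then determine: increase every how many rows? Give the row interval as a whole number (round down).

Rows = 2.8 × 6.5 = 18.2 → 18 rows.
Stitches to add: 6 → 6 shaping rows (at 1 st each).
18 / 6 = 3.00 → every 3 rows.

Increase every 3rd row.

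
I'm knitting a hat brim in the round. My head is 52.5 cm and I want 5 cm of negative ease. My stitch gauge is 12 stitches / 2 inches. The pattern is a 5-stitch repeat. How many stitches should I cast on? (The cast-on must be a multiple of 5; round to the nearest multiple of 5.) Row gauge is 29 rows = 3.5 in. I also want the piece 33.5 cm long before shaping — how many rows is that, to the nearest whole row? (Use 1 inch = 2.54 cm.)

Cast on 110 stitches; work 109 rows.

Finished = 52.5 − 5 = 47.5 cm.
47.5 cm × 1/2.54 = 18.70 inches.
12/2 = 6 sts per in; 18.70 × 6 = 112.20 sts.
Nearest multiple of 5 → 110.
33.5 cm = 13.19 inches; × 8.286 = 109.28 → 109 rows.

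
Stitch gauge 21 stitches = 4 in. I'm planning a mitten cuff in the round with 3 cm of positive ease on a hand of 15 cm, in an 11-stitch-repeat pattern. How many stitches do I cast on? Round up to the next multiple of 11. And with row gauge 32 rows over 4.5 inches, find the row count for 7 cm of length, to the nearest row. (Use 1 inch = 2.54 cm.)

Finished = 15 + 3 = 18 cm.
18 cm × 1/2.54 = 7.09 inches.
21/4 = 5.25 sts per in; 7.09 × 5.25 = 37.20 sts.
Next multiple of 11 → 44.
7 cm = 2.76 inches; × 7.111 = 19.60 → 20 rows.

Cast on 44 stitches; work 20 rows.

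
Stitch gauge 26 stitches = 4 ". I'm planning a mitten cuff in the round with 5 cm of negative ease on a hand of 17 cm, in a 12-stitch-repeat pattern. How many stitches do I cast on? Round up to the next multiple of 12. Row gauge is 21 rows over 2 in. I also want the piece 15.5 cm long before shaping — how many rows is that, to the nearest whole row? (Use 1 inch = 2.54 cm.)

Cast on 36 stitches; work 64 rows.

Finished = 17 − 5 = 12 cm.
12 cm × 1/2.54 = 4.72 inches.
26/4 = 6.5 sts per in; 4.72 × 6.5 = 30.71 sts.
Next multiple of 12 → 36.
15.5 cm = 6.10 inches; × 10.5 = 64.07 → 64 rows.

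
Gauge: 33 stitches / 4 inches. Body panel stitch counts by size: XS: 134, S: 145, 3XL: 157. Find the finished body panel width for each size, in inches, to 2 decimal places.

XS 16.24 inches; S 17.58 inches; 3XL 19.03 inches.

33/4 = 8.25 sts per in.
XS: 134 / 8.25 = 16.242 → 16.24 in.
S: 145 / 8.25 = 17.576 → 17.58 in.
3XL: 157 / 8.25 = 19.030 → 19.03 in.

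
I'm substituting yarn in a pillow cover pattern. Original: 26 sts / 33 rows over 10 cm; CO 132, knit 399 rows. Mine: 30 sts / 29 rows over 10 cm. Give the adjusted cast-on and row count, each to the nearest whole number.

Cast on 152 stitches; work 351 rows.

Stitches: 132 × 30/26 = 152.31 → 152.
Rows: 399 × 29/33 = 350.64 → 351.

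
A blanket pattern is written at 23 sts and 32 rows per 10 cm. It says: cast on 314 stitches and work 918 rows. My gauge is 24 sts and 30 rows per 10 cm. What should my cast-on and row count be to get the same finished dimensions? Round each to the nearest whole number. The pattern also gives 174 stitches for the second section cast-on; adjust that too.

Cast on 328 stitches; work 861 rows; second section cast-on 182 stitches.

Stitches: 314 × 24/23 = 327.65 → 328.
Rows: 918 × 30/32 = 860.62 → 861.
second section cast-on: 174 × 24/23 = 181.57 → 182.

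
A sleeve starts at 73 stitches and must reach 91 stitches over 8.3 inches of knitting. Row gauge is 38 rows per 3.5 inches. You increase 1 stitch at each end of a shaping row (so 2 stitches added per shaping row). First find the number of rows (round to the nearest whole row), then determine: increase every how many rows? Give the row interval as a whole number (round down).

Rows = 8.3 × 10.857 = 90.1 → 90 rows.
Stitches to add: 18 → 9 shaping rows (at 2 st each).
90 / 9 = 10.00 → every 10 rows.

Increase every 10th row.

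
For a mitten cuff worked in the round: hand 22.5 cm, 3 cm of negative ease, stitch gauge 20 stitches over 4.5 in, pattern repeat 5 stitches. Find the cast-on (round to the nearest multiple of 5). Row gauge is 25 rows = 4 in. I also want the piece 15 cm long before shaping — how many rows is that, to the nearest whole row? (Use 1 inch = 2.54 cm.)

Cast on 35 stitches; work 37 rows.

Finished = 22.5 − 3 = 19.5 cm.
19.5 cm × 1/2.54 = 7.68 inches.
20/4.5 = 4.444 sts per in; 7.68 × 4.444 = 34.12 sts.
Nearest multiple of 5 → 35.
15 cm = 5.91 inches; × 6.25 = 36.91 → 37 rows.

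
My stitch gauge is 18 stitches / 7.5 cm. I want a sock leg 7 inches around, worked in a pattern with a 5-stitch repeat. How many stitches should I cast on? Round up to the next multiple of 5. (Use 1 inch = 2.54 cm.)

45 stitches.

7 in = 7 × 2.54 = 17.78 cm.
18 / 7.5 = 2.4 sts/cm.
17.78 × 2.4 = 42.67 sts.
→ 45.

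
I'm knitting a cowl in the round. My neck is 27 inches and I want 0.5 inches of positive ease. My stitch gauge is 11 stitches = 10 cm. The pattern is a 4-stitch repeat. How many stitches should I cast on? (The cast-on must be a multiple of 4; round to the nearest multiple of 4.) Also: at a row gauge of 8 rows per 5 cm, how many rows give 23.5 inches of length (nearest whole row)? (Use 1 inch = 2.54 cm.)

Cast on 76 stitches; work 96 rows.

Finished = 27 + 0.5 = 27.5 inches.
27.5 inches × 2.54 = 69.85 cm.
11/10 = 1.1 sts per cm; 69.85 × 1.1 = 76.83 sts.
Nearest multiple of 4 → 76.
23.5 inches = 59.69 cm; × 1.6 = 95.50 → 96 rows.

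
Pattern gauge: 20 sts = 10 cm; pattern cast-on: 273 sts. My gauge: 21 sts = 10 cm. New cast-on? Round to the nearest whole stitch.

Cast on 287 stitches.

Scale factor = 21 / 20 = 1.050.
273 × 21 / 20 = 286.65 sts.
→ 287 sts.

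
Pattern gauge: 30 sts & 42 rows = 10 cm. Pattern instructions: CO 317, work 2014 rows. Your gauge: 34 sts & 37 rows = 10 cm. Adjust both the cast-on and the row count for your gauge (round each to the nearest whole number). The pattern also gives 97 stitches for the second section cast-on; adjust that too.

Stitches: 317 × 34/30 = 359.27 → 359.
Rows: 2014 × 37/42 = 1774.24 → 1774.
second section cast-on: 97 × 34/30 = 109.93 → 110.

Cast on 359 stitches; work 1774 rows; second section cast-on 110 stitches.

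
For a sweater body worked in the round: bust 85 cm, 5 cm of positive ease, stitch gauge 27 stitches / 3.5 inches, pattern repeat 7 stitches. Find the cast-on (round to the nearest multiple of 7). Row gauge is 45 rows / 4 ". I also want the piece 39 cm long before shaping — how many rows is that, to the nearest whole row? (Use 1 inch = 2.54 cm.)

Cast on 273 stitches; work 173 rows.

Finished = 85 + 5 = 90 cm.
90 cm × 1/2.54 = 35.43 inches.
27/3.5 = 7.714 sts per in; 35.43 × 7.714 = 273.34 sts.
Nearest multiple of 7 → 273.
39 cm = 15.35 inches; × 11.25 = 172.74 → 173 rows.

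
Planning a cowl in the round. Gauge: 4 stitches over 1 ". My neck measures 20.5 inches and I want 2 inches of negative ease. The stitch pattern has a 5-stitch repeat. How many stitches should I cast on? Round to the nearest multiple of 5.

Finished = 20.5 − 2 = 18.5 inches.
4 / 1 = 4 sts/in.
18.5 × 4 = 74.00 sts.
Nearest multiple of 5: 75.

Cast on 75 stitches.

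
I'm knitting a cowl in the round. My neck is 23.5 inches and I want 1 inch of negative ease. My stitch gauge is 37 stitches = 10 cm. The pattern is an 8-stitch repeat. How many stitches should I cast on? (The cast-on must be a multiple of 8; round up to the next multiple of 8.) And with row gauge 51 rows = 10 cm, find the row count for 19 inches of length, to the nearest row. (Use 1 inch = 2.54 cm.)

Finished = 23.5 − 1 = 22.5 inches.
22.5 inches × 2.54 = 57.15 cm.
37/10 = 3.7 sts per cm; 57.15 × 3.7 = 211.46 sts.
Next multiple of 8 → 216.
19 inches = 48.26 cm; × 5.1 = 246.13 → 246 rows.

Cast on 216 stitches; work 246 rows.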